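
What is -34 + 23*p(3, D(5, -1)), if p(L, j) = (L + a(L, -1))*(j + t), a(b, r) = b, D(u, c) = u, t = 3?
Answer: 1070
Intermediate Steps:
p(L, j) = 2*L*(3 + j) (p(L, j) = (L + L)*(j + 3) = (2*L)*(3 + j) = 2*L*(3 + j))
-34 + 23*p(3, D(5, -1)) = -34 + 23*(2*3*(3 + 5)) = -34 + 23*(2*3*8) = -34 + 23*48 = -34 + 1104 = 1070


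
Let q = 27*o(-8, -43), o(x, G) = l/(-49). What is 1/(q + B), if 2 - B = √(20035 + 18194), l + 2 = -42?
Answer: -63014/90134033 - 2401*√38229/90134033 ≈ -0.0059075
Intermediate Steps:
l = -44 (l = -2 - 42 = -44)
o(x, G) = 44/49 (o(x, G) = -44/(-49) = -44*(-1/49) = 44/49)
B = 2 - √38229 (B = 2 - √(20035 + 18194) = 2 - √38229 ≈ -193.52)
q = 1188/49 (q = 27*(44/49) = 1188/49 ≈ 24.245)
1/(q + B) = 1/(1188/49 + (2 - √38229)) = 1/(1286/49 - √38229)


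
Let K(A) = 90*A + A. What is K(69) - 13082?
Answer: -6803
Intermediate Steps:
K(A) = 91*A
K(69) - 13082 = 91*69 - 13082 = 6279 - 13082 = -6803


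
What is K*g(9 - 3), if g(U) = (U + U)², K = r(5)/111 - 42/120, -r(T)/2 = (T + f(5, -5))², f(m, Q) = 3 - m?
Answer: -13644/185 ≈ -73.751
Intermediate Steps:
r(T) = -2*(-2 + T)² (r(T) = -2*(T + (3 - 1*5))² = -2*(T + (3 - 5))² = -2*(T - 2)² = -2*(-2 + T)²)
K = -379/740 (K = -2*(-2 + 5)²/111 - 42/120 = -2*3²*(1/111) - 42*1/120 = -2*9*(1/111) - 7/20 = -18*1/111 - 7/20 = -6/37 - 7/20 = -379/740 ≈ -0.51216)
g(U) = 4*U² (g(U) = (2*U)² = 4*U²)
K*g(9 - 3) = -379*(9 - 3)²/185 = -379*6²/185 = -379*36/185 = -379/740*144 = -13644/185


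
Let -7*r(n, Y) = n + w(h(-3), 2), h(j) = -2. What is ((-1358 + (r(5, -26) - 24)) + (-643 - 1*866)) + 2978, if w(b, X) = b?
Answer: 606/7 ≈ 86.571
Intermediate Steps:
r(n, Y) = 2/7 - n/7 (r(n, Y) = -(n - 2)/7 = -(-2 + n)/7 = 2/7 - n/7)
((-1358 + (r(5, -26) - 24)) + (-643 - 1*866)) + 2978 = ((-1358 + ((2/7 - ⅐*5) - 24)) + (-643 - 1*866)) + 2978 = ((-1358 + ((2/7 - 5/7) - 24)) + (-643 - 866)) + 2978 = ((-1358 + (-3/7 - 24)) - 1509) + 2978 = ((-1358 - 171/7) - 1509) + 2978 = (-9677/7 - 1509) + 2978 = -20240/7 + 2978 = 606/7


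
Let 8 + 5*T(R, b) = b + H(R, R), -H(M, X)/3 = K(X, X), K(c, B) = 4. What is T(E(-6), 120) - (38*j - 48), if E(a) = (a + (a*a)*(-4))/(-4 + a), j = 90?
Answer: -3352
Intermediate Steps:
H(M, X) = -12 (H(M, X) = -3*4 = -12)
E(a) = (a - 4*a**2)/(-4 + a) (E(a) = (a + a**2*(-4))/(-4 + a) = (a - 4*a**2)/(-4 + a))
T(R, b) = -4 + b/5 (T(R, b) = -8/5 + (b - 12)/5 = -8/5 + (-12 + b)/5 = -8/5 + (-12/5 + b/5) = -4 + b/5)
T(E(-6), 120) - (38*j - 48) = (-4 + (1/5)*120) - (38*90 - 48) = (-4 + 24) - (3420 - 48) = 20 - 1*3372 = 20 - 3372 = -3352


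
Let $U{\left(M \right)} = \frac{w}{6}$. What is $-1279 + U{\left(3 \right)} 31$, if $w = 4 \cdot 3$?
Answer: $-1217$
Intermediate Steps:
$w = 12$
$U{\left(M \right)} = 2$ ($U{\left(M \right)} = \frac{12}{6} = 12 \cdot \frac{1}{6} = 2$)
$-1279 + U{\left(3 \right)} 31 = -1279 + 2 \cdot 31 = -1279 + 62 = -1217$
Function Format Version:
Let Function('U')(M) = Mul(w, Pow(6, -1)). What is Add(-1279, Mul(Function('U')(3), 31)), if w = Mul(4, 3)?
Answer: -1217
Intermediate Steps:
w = 12
Function('U')(M) = 2 (Function('U')(M) = Mul(12, Pow(6, -1)) = Mul(12, Rational(1, 6)) = 2)
Add(-1279, Mul(Function('U')(3), 31)) = Add(-1279, Mul(2, 31)) = Add(-1279, 62) = -1217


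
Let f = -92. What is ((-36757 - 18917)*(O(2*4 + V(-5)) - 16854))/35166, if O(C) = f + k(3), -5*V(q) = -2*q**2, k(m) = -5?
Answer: 157288329/5861 ≈ 26836.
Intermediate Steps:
V(q) = 2*q**2/5 (V(q) = -(-2)*q**2/5 = 2*q**2/5)
O(C) = -97 (O(C) = -92 - 5 = -97)
((-36757 - 18917)*(O(2*4 + V(-5)) - 16854))/35166 = ((-36757 - 18917)*(-97 - 16854))/35166 = -55674*(-16951)*(1/35166) = 943729974*(1/35166) = 157288329/5861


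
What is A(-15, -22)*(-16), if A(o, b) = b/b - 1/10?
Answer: -72/5 ≈ -14.400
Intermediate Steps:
A(o, b) = 9/10 (A(o, b) = 1 - 1*⅒ = 1 - ⅒ = 9/10)
A(-15, -22)*(-16) = (9/10)*(-16) = -72/5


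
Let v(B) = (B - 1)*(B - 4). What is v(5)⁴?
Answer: 256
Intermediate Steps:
v(B) = (-1 + B)*(-4 + B)
v(5)⁴ = (4 + 5² - 5*5)⁴ = (4 + 25 - 25)⁴ = 4⁴ = 256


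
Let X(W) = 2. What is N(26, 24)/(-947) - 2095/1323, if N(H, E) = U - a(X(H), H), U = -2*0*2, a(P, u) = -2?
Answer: -1986611/1252881 ≈ -1.5856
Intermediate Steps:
U = 0 (U = 0*2 = 0)
N(H, E) = 2 (N(H, E) = 0 - 1*(-2) = 0 + 2 = 2)
N(26, 24)/(-947) - 2095/1323 = 2/(-947) - 2095/1323 = 2*(-1/947) - 2095*1/1323 = -2/947 - 2095/1323 = -1986611/1252881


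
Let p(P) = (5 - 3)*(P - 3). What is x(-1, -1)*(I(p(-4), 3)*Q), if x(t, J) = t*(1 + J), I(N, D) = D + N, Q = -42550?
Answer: 0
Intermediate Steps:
p(P) = -6 + 2*P (p(P) = 2*(-3 + P) = -6 + 2*P)
x(-1, -1)*(I(p(-4), 3)*Q) = (-(1 - 1))*((3 + (-6 + 2*(-4)))*(-42550)) = (-1*0)*((3 + (-6 - 8))*(-42550)) = 0*((3 - 14)*(-42550)) = 0*(-11*(-42550)) = 0*468050 = 0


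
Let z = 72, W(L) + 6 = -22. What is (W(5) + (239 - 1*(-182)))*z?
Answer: 28296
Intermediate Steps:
W(L) = -28 (W(L) = -6 - 22 = -28)
(W(5) + (239 - 1*(-182)))*z = (-28 + (239 - 1*(-182)))*72 = (-28 + (239 + 182))*72 = (-28 + 421)*72 = 393*72 = 28296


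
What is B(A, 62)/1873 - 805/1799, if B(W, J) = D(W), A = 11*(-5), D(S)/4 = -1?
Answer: -216423/481361 ≈ -0.44961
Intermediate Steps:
D(S) = -4 (D(S) = 4*(-1) = -4)
A = -55
B(W, J) = -4
B(A, 62)/1873 - 805/1799 = -4/1873 - 805/1799 = -4*1/1873 - 805*1/1799 = -4/1873 - 115/257 = -216423/481361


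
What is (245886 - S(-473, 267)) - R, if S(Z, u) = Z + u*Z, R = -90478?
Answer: 463128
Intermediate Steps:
S(Z, u) = Z + Z*u
(245886 - S(-473, 267)) - R = (245886 - (-473)*(1 + 267)) - 1*(-90478) = (245886 - (-473)*268) + 90478 = (245886 - 1*(-126764)) + 90478 = (245886 + 126764) + 90478 = 372650 + 90478 = 463128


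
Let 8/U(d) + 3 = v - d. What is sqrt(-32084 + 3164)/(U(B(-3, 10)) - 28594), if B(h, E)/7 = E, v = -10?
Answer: -83*I*sqrt(7230)/1186655 ≈ -0.0059473*I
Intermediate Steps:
B(h, E) = 7*E
U(d) = 8/(-13 - d) (U(d) = 8/(-3 + (-10 - d)) = 8/(-13 - d))
sqrt(-32084 + 3164)/(U(B(-3, 10)) - 28594) = sqrt(-32084 + 3164)/(-8/(13 + 7*10) - 28594) = sqrt(-28920)/(-8/(13 + 70) - 28594) = (2*I*sqrt(7230))/(-8/83 - 28594) = (2*I*sqrt(7230))/(-2373310/83) = (2*I*sqrt(7230))*(-83/2373310) = -83*I*sqrt(7230)/1186655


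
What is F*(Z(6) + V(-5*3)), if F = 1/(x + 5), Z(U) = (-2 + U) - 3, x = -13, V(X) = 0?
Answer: -⅛ ≈ -0.12500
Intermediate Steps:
Z(U) = -5 + U
F = -⅛ (F = 1/(-13 + 5) = 1/(-8) = -⅛ ≈ -0.12500)
F*(Z(6) + V(-5*3)) = -((-5 + 6) + 0)/8 = -(1 + 0)/8 = -⅛*1 = -⅛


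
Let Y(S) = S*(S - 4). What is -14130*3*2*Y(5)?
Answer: -423900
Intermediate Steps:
Y(S) = S*(-4 + S)
-14130*3*2*Y(5) = -14130*3*2*5*(-4 + 5) = -84780*5*1 = -84780*5 = -14130*30 = -423900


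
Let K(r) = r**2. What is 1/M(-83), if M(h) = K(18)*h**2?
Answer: 1/2232036 ≈ 4.4802e-7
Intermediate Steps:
M(h) = 324*h**2 (M(h) = 18**2*h**2 = 324*h**2)
1/M(-83) = 1/(324*(-83)**2) = 1/(324*6889) = 1/2232036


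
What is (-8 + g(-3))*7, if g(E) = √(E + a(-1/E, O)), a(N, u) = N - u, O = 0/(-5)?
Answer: -56 + 14*I*√6/3 ≈ -56.0 + 11.431*I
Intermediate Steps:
O = 0 (O = 0*(-⅕) = 0)
g(E) = √(E - 1/E) (g(E) = √(E + (-1/E - 1*0)) = √(E + (-1/E + 0)) = √(E - 1/E))
(-8 + g(-3))*7 = (-8 + √(-3 - 1/(-3)))*7 = (-8 + √(-3 - 1*(-⅓)))*7 = (-8 + √(-3 + ⅓))*7 = (-8 + √(-8/3))*7 = (-8 + 2*I*√6/3)*7 = -56 + 14*I*√6/3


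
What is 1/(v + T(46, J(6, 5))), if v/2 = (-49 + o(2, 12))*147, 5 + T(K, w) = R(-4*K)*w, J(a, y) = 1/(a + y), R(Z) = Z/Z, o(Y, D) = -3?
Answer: -11/168222 ≈ -6.5390e-5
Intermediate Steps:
R(Z) = 1
T(K, w) = -5 + w (T(K, w) = -5 + 1*w = -5 + w)
v = -15288 (v = 2*((-49 - 3)*147) = 2*(-52*147) = 2*(-7644) = -15288)
1/(v + T(46, J(6, 5))) = 1/(-15288 + (-5 + 1/(6 + 5))) = 1/(-15288 + (-5 + 1/11)) = 1/(-15288 - 54/11) = 1/(-168222/11) = -11/168222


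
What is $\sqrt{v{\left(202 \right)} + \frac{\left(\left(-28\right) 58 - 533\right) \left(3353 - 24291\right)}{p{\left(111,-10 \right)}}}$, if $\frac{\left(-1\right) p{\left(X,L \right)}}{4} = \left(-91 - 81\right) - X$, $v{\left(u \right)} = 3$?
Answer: $\frac{3 \sqrt{1420240594}}{566} \approx 199.75$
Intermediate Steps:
$p{\left(X,L \right)} = 688 + 4 X$ ($p{\left(X,L \right)} = - 4 \left(\left(-91 - 81\right) - X\right) = - 4 \left(-172 - X\right) = 688 + 4 X$)
$\sqrt{v{\left(202 \right)} + \frac{\left(\left(-28\right) 58 - 533\right) \left(3353 - 24291\right)}{p{\left(111,-10 \right)}}} = \sqrt{3 + \frac{\left(\left(-28\right) 58 - 533\right) \left(3353 - 24291\right)}{688 + 4 \cdot 111}} = \sqrt{3 + \frac{\left(-1624 - 533\right) \left(-20938\right)}{688 + 444}} = \sqrt{3 + \frac{\left(-2157\right) \left(-20938\right)}{1132}} = \sqrt{3 + 45163266 \cdot \frac{1}{1132}} = \sqrt{3 + \frac{22581633}{566}} = \sqrt{\frac{22583331}{566}} = \frac{3 \sqrt{1420240594}}{566}$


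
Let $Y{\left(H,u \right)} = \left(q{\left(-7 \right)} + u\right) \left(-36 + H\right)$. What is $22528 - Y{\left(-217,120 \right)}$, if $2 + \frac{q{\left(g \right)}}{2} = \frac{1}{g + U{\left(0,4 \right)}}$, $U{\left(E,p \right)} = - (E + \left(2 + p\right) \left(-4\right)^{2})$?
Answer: $\frac{5342722}{103} \approx 51871.0$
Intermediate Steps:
$U{\left(E,p \right)} = -32 - E - 16 p$ ($U{\left(E,p \right)} = - (E + \left(2 + p\right) 16) = - (E + \left(32 + 16 p\right)) = - (32 + E + 16 p) = -32 - E - 16 p$)
$q{\left(g \right)} = -4 + \frac{2}{-96 + g}$ ($q{\left(g \right)} = -4 + \frac{2}{g - 96} = -4 + \frac{2}{-96 + g}$)
$Y{\left(H,u \right)} = \left(-36 + H\right) \left(- \frac{414}{103} + u\right)$ ($Y{\left(H,u \right)} = \left(\frac{2 \left(193 - -14\right)}{-96 - 7} + u\right) \left(-36 + H\right) = \left(\frac{2 \left(193 + 14\right)}{-103} + u\right) \left(-36 + H\right) = \left(2 \left(- \frac{1}{103}\right) 207 + u\right) \left(-36 + H\right) = \left(- \frac{414}{103} + u\right) \left(-36 + H\right) = \left(-36 + H\right) \left(- \frac{414}{103} + u\right)$)
$22528 - Y{\left(-217,120 \right)} = 22528 - \left(\frac{14904}{103} - 4320 - - \frac{89838}{103} - 26040\right) = 22528 - \left(\frac{14904}{103} - 4320 + \frac{89838}{103} - 26040\right) = 22528 - - \frac{3022338}{103} = 22528 + \frac{3022338}{103} = \frac{5342722}{103}$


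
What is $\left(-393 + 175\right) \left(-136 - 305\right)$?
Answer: $96138$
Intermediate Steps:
$\left(-393 + 175\right) \left(-136 - 305\right) = - 218 \left(-136 - 305\right) = \left(-218\right) \left(-441\right) = 96138$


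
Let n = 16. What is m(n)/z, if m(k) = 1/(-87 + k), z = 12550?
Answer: -1/891050 ≈ -1.1223e-6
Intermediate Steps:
m(n)/z = 1/((-87 + 16)*12550) = (1/12550)/(-71) = -1/71*1/12550 = -1/891050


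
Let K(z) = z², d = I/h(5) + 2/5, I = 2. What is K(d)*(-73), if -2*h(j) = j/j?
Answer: -23652/25 ≈ -946.08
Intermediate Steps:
h(j) = -½ (h(j) = -j/(2*j) = -½*1 = -½)
d = -18/5 (d = 2/(-½) + 2/5 = 2*(-2) + 2*(⅕) = -4 + ⅖ = -18/5 ≈ -3.6000)
K(d)*(-73) = (-18/5)²*(-73) = (324/25)*(-73) = -23652/25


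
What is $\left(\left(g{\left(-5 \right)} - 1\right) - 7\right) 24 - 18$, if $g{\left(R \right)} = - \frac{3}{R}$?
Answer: $- \frac{978}{5} \approx -195.6$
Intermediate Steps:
$\left(\left(g{\left(-5 \right)} - 1\right) - 7\right) 24 - 18 = \left(\left(- \frac{3}{-5} - 1\right) - 7\right) 24 - 18 = \left(\left(\left(-3\right) \left(- \frac{1}{5}\right) - 1\right) - 7\right) 24 - 18 = \left(\left(\frac{3}{5} - 1\right) - 7\right) 24 - 18 = \left(- \frac{2}{5} - 7\right) 24 - 18 = \left(- \frac{37}{5}\right) 24 - 18 = - \frac{888}{5} - 18 = - \frac{978}{5}$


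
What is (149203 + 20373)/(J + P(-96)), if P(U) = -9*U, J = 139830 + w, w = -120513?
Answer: 169576/20181 ≈ 8.4028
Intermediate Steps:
J = 19317 (J = 139830 - 120513 = 19317)
(149203 + 20373)/(J + P(-96)) = (149203 + 20373)/(19317 - 9*(-96)) = 169576/(19317 + 864) = 169576/20181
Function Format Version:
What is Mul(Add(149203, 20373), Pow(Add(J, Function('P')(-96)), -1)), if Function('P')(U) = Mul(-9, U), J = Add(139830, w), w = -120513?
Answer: Rational(169576, 20181) ≈ 8.4028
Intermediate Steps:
J = 19317 (J = Add(139830, -120513) = 19317)
Mul(Add(149203, 20373), Pow(Add(J, Function('P')(-96)), -1)) = Mul(Add(149203, 20373), Pow(Add(19317, Mul(-9, -96)), -1)) = Mul(169576, Pow(Add(19317, 864), -1)) = Mul(169576, Pow(20181, -1)) = Mul(169576, Rational(1, 20181)) = Rational(169576, 20181)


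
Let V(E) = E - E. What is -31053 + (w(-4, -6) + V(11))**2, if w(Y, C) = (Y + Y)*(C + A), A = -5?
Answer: -23309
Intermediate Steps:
w(Y, C) = 2*Y*(-5 + C) (w(Y, C) = (Y + Y)*(C - 5) = (2*Y)*(-5 + C) = 2*Y*(-5 + C))
V(E) = 0
-31053 + (w(-4, -6) + V(11))**2 = -31053 + (2*(-4)*(-5 - 6) + 0)**2 = -31053 + (2*(-4)*(-11) + 0)**2 = -31053 + (88 + 0)**2 = -31053 + 88**2 = -31053 + 7744 = -23309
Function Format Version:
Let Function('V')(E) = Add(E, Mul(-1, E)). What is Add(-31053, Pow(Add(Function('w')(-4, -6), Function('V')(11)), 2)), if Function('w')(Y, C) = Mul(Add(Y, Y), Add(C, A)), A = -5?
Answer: -23309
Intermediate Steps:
Function('w')(Y, C) = Mul(2, Y, Add(-5, C)) (Function('w')(Y, C) = Mul(Add(Y, Y), Add(C, -5)) = Mul(Mul(2, Y), Add(-5, C)) = Mul(2, Y, Add(-5, C)))
Function('V')(E) = 0
Add(-31053, Pow(Add(Function('w')(-4, -6), Function('V')(11)), 2)) = Add(-31053, Pow(Add(Mul(2, -4, Add(-5, -6)), 0), 2)) = Add(-31053, Pow(Add(Mul(2, -4, -11), 0), 2)) = Add(-31053, Pow(Add(88, 0), 2)) = Add(-31053, Pow(88, 2)) = Add(-31053, 7744) = -23309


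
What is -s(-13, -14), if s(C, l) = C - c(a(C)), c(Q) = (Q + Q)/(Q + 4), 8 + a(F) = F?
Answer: 263/17 ≈ 15.471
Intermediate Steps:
a(F) = -8 + F
c(Q) = 2*Q/(4 + Q) (c(Q) = (2*Q)/(4 + Q) = 2*Q/(4 + Q))
s(C, l) = C - 2*(-8 + C)/(-4 + C) (s(C, l) = C - 2*(-8 + C)/(4 + (-8 + C)) = C - 2*(-8 + C)/(-4 + C))
-s(-13, -14) = -(16 + (-13)² - 6*(-13))/(-4 - 13) = -(16 + 169 + 78)/(-17) = -(-1)*263/17 = -1*(-263/17) = 263/17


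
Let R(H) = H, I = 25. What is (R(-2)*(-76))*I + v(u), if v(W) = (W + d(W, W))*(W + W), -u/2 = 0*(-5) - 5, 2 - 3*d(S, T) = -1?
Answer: 4020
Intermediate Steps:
d(S, T) = 1 (d(S, T) = ⅔ - ⅓*(-1) = ⅔ + ⅓ = 1)
u = 10 (u = -2*(0*(-5) - 5) = -2*(0 - 5) = -2*(-5) = 10)
v(W) = 2*W*(1 + W) (v(W) = (W + 1)*(W + W) = (1 + W)*(2*W) = 2*W*(1 + W))
(R(-2)*(-76))*I + v(u) = -2*(-76)*25 + 2*10*(1 + 10) = 152*25 + 2*10*11 = 3800 + 220 = 4020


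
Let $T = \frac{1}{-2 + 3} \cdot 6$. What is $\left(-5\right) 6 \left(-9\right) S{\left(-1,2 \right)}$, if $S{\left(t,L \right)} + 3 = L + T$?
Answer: $1350$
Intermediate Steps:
$T = 6$ ($T = 1^{-1} \cdot 6 = 1 \cdot 6 = 6$)
$S{\left(t,L \right)} = 3 + L$ ($S{\left(t,L \right)} = -3 + \left(L + 6\right) = -3 + \left(6 + L\right) = 3 + L$)
$\left(-5\right) 6 \left(-9\right) S{\left(-1,2 \right)} = \left(-5\right) 6 \left(-9\right) \left(3 + 2\right) = \left(-30\right) \left(-9\right) 5 = 270 \cdot 5 = 1350$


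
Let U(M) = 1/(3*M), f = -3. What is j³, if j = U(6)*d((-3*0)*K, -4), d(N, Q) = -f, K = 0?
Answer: 1/216 ≈ 0.0046296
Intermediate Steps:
U(M) = 1/(3*M)
d(N, Q) = 3 (d(N, Q) = -1*(-3) = 3)
j = ⅙ (j = ((⅓)/6)*3 = ((⅓)*(⅙))*3 = (1/18)*3 = ⅙ ≈ 0.16667)
j³ = (⅙)³ = 1/216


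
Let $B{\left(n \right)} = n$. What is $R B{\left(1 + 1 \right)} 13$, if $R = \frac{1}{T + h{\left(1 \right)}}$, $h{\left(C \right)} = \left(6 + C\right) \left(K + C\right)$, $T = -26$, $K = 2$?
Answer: $- \frac{26}{5} \approx -5.2$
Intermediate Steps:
$h{\left(C \right)} = \left(2 + C\right) \left(6 + C\right)$ ($h{\left(C \right)} = \left(6 + C\right) \left(2 + C\right) = \left(2 + C\right) \left(6 + C\right)$)
$R = - \frac{1}{5}$ ($R = \frac{1}{-26 + \left(12 + 1^{2} + 8 \cdot 1\right)} = \frac{1}{-26 + \left(12 + 1 + 8\right)} = \frac{1}{-26 + 21} = \frac{1}{-5} = - \frac{1}{5} \approx -0.2$)
$R B{\left(1 + 1 \right)} 13 = - \frac{1 + 1}{5} \cdot 13 = \left(- \frac{1}{5}\right) 2 \cdot 13 = \left(- \frac{2}{5}\right) 13 = - \frac{26}{5}$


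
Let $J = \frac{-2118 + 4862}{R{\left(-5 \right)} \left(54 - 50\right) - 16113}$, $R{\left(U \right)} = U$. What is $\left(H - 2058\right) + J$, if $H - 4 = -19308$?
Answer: $- \frac{344635890}{16133} \approx -21362.0$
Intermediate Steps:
$H = -19304$ ($H = 4 - 19308 = -19304$)
$J = - \frac{2744}{16133}$ ($J = \frac{-2118 + 4862}{- 5 \left(54 - 50\right) - 16113} = \frac{2744}{\left(-5\right) 4 - 16113} = \frac{2744}{-20 - 16113} = \frac{2744}{-16133} = 2744 \left(- \frac{1}{16133}\right) = - \frac{2744}{16133} \approx -0.17009$)
$\left(H - 2058\right) + J = \left(-19304 - 2058\right) - \frac{2744}{16133} = -21362 - \frac{2744}{16133} = - \frac{344635890}{16133}$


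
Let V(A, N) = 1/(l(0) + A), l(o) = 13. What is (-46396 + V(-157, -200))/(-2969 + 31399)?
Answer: -1336205/818784 ≈ -1.6319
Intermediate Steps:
V(A, N) = 1/(13 + A)
(-46396 + V(-157, -200))/(-2969 + 31399) = (-46396 + 1/(13 - 157))/(-2969 + 31399) = (-46396 + 1/(-144))/28430 = (-46396 - 1/144)*(1/28430) = -6681025/144*1/28430 = -1336205/818784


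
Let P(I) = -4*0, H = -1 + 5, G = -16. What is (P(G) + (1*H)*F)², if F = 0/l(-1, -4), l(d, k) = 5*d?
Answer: 0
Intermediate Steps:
F = 0 (F = 0/((5*(-1))) = 0/(-5) = 0*(-⅕) = 0)
H = 4
P(I) = 0
(P(G) + (1*H)*F)² = (0 + (1*4)*0)² = (0 + 4*0)² = (0 + 0)² = 0² = 0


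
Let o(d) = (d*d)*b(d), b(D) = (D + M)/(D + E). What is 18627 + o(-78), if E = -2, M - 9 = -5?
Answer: 242547/10 ≈ 24255.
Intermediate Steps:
M = 4 (M = 9 - 5 = 4)
b(D) = (4 + D)/(-2 + D) (b(D) = (D + 4)/(D - 2) = (4 + D)/(-2 + D))
o(d) = d**2*(4 + d)/(-2 + d) (o(d) = (d*d)*((4 + d)/(-2 + d)) = d**2*((4 + d)/(-2 + d)) = d**2*(4 + d)/(-2 + d))
18627 + o(-78) = 18627 + (-78)**2*(4 - 78)/(-2 - 78) = 18627 + 6084*(-74)/(-80) = 18627 + 6084*(-1/80)*(-74) = 18627 + 56277/10 = 242547/10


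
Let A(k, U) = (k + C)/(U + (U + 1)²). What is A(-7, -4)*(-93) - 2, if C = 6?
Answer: 83/5 ≈ 16.600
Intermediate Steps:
A(k, U) = (6 + k)/(U + (1 + U)²) (A(k, U) = (k + 6)/(U + (U + 1)²) = (6 + k)/(U + (1 + U)²))
A(-7, -4)*(-93) - 2 = ((6 - 7)/(-4 + (1 - 4)²))*(-93) - 2 = (-1/(-4 + (-3)²))*(-93) - 2 = (-1/(-4 + 9))*(-93) - 2 = (-1/5)*(-93) - 2 = ((⅕)*(-1))*(-93) - 2 = -⅕*(-93) - 2 = 93/5 - 2 = 83/5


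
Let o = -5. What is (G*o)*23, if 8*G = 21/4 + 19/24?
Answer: -16675/192 ≈ -86.849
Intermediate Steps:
G = 145/192 (G = (21/4 + 19/24)/8 = (⅛)*(145/24) = 145/192 ≈ 0.75521)
(G*o)*23 = ((145/192)*(-5))*23 = -725/192*23 = -16675/192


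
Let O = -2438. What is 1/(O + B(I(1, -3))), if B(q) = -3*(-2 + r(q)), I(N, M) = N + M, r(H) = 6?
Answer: -1/2450 ≈ -0.00040816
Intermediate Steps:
I(N, M) = M + N
B(q) = -12 (B(q) = -3*(-2 + 6) = -3*4 = -12)
1/(O + B(I(1, -3))) = 1/(-2438 - 12) = 1/(-2450) = -1/2450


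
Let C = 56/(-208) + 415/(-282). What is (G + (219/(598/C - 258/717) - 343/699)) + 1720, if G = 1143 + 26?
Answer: 529384748547167/183313065948 ≈ 2887.9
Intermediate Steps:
G = 1169
C = -3191/1833 (C = 56*(-1/208) + 415*(-1/282) = -7/26 - 415/282 = -3191/1833 ≈ -1.7409)
(G + (219/(598/C - 258/717) - 343/699)) + 1720 = (1169 + (219/(598/(-3191/1833) - 258/717) - 343/699)) + 1720 = (1169 + (219/(598*(-1833/3191) - 258*1/717) - 343*1/699)) + 1720 = (1169 + (219/(-1096134/3191 - 86/239) - 343/699)) + 1720 = (1169 + (219/(-262250452/762649) - 343/699)) + 1720 = (1169 + (219*(-762649/262250452) - 343/699)) + 1720 = (1169 + (-167020131/262250452 - 343/699)) + 1720 = (1169 - 206698976605/183313065948) + 1720 = 214086275116607/183313065948 + 1720 = 529384748547167/183313065948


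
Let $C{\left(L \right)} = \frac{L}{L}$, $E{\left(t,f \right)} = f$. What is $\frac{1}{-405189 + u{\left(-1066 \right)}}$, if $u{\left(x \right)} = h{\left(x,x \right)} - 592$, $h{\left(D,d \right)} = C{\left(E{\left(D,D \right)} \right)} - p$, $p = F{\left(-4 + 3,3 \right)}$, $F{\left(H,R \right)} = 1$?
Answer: $- \frac{1}{405781} \approx -2.4644 \cdot 10^{-6}$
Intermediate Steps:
$C{\left(L \right)} = 1$
$p = 1$
$h{\left(D,d \right)} = 0$ ($h{\left(D,d \right)} = 1 - 1 = 0$)
$u{\left(x \right)} = -592$ ($u{\left(x \right)} = 0 - 592 = -592$)
$\frac{1}{-405189 + u{\left(-1066 \right)}} = \frac{1}{-405189 - 592} = \frac{1}{-405781} = - \frac{1}{405781}$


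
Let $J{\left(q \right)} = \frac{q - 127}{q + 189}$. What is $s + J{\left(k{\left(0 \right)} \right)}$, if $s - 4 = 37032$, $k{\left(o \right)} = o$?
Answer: $\frac{6999677}{189} \approx 37035.0$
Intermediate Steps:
$s = 37036$ ($s = 4 + 37032 = 37036$)
$J{\left(q \right)} = \frac{-127 + q}{189 + q}$
$s + J{\left(k{\left(0 \right)} \right)} = 37036 + \frac{-127 + 0}{189 + 0} = 37036 + \frac{1}{189} \left(-127\right) = 37036 - \frac{127}{189} = \frac{6999677}{189}$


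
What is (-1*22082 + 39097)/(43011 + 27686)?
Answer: 17015/70697 ≈ 0.24067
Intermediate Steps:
(-1*22082 + 39097)/(43011 + 27686) = (-22082 + 39097)/70697 = 17015*(1/70697) = 17015/70697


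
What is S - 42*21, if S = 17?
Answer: -865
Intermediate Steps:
S - 42*21 = 17 - 42*21 = 17 - 882 = -865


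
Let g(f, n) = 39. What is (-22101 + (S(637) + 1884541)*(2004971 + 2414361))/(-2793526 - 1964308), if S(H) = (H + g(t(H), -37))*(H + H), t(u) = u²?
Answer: -12134447106879/4757834 ≈ -2.5504e+6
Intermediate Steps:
S(H) = 2*H*(39 + H) (S(H) = (H + 39)*(H + H) = (39 + H)*(2*H) = 2*H*(39 + H))
(-22101 + (S(637) + 1884541)*(2004971 + 2414361))/(-2793526 - 1964308) = (-22101 + (2*637*(39 + 637) + 1884541)*(2004971 + 2414361))/(-2793526 - 1964308) = (-22101 + (2*637*676 + 1884541)*4419332)/(-4757834) = (-22101 + (861224 + 1884541)*4419332)*(-1/4757834) = (-22101 + 2745765*4419332)*(-1/4757834) = (-22101 + 12134447128980)*(-1/4757834) = 12134447106879*(-1/4757834) = -12134447106879/4757834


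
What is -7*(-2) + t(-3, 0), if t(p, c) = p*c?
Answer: 14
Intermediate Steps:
t(p, c) = c*p
-7*(-2) + t(-3, 0) = -7*(-2) + 0*(-3) = 14 + 0 = 14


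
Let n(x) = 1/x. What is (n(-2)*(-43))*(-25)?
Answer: -1075/2 ≈ -537.50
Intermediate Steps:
(n(-2)*(-43))*(-25) = (-43/(-2))*(-25) = -1/2*(-43)*(-25) = (43/2)*(-25) = -1075/2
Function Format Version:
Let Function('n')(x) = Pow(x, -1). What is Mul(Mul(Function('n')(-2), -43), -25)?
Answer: Rational(-1075, 2) ≈ -537.50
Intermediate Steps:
Mul(Mul(Function('n')(-2), -43), -25) = Mul(Mul(Pow(-2, -1), -43), -25) = Mul(Mul(Rational(-1, 2), -43), -25) = Mul(Rational(43, 2), -25) = Rational(-1075, 2)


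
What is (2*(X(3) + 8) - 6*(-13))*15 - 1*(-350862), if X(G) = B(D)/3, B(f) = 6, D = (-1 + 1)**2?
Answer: 352332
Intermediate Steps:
D = 0 (D = 0**2 = 0)
X(G) = 2 (X(G) = 6/3 = 6*(1/3) = 2)
(2*(X(3) + 8) - 6*(-13))*15 - 1*(-350862) = (2*(2 + 8) - 6*(-13))*15 - 1*(-350862) = (2*10 + 78)*15 + 350862 = (20 + 78)*15 + 350862 = 98*15 + 350862 = 1470 + 350862 = 352332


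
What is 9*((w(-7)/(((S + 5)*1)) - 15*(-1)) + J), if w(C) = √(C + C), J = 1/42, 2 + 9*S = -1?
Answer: 1893/14 + 27*I*√14/14 ≈ 135.21 + 7.2161*I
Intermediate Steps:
S = -⅓ (S = -2/9 + (⅑)*(-1) = -2/9 - ⅑ = -⅓ ≈ -0.33333)
J = 1/42 ≈ 0.023810
w(C) = √2*√C (w(C) = √(2*C) = √2*√C)
9*((w(-7)/(((S + 5)*1)) - 15*(-1)) + J) = 9*(((√2*√(-7))/(((-⅓ + 5)*1)) - 15*(-1)) + 1/42) = 9*(((√2*(I*√7))/(((14/3)*1)) - 1*(-15)) + 1/42) = 9*(((I*√14)/(14/3) + 15) + 1/42) = 9*(((I*√14)*(3/14) + 15) + 1/42) = 9*((3*I*√14/14 + 15) + 1/42) = 9*((15 + 3*I*√14/14) + 1/42) = 9*(631/42 + 3*I*√14/14) = 1893/14 + 27*I*√14/14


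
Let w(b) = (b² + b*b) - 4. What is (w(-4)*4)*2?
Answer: 224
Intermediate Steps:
w(b) = -4 + 2*b² (w(b) = (b² + b²) - 4 = 2*b² - 4 = -4 + 2*b²)
(w(-4)*4)*2 = ((-4 + 2*(-4)²)*4)*2 = ((-4 + 2*16)*4)*2 = ((-4 + 32)*4)*2 = (28*4)*2 = 112*2 = 224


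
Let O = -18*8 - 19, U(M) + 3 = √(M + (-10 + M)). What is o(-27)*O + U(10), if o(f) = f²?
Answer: -118830 + √10 ≈ -1.1883e+5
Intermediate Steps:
U(M) = -3 + √(-10 + 2*M) (U(M) = -3 + √(M + (-10 + M)) = -3 + √(-10 + 2*M))
O = -163 (O = -144 - 19 = -163)
o(-27)*O + U(10) = (-27)²*(-163) + (-3 + √(-10 + 2*10)) = 729*(-163) + (-3 + √(-10 + 20)) = -118827 + (-3 + √10) = -118830 + √10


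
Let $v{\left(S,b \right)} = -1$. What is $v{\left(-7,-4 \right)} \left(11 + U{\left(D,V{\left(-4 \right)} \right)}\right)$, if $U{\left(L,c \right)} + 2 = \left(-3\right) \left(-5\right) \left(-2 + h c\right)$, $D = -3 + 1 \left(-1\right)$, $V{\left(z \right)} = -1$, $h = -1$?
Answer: $6$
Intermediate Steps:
$D = -4$ ($D = -3 - 1 = -4$)
$U{\left(L,c \right)} = -32 - 15 c$ ($U{\left(L,c \right)} = -2 + \left(-3\right) \left(-5\right) \left(-2 - c\right) = -2 + 15 \left(-2 - c\right) = -2 - \left(30 + 15 c\right) = -32 - 15 c$)
$v{\left(-7,-4 \right)} \left(11 + U{\left(D,V{\left(-4 \right)} \right)}\right) = - (11 - 17) = \left(-1\right) \left(-6\right) = 6$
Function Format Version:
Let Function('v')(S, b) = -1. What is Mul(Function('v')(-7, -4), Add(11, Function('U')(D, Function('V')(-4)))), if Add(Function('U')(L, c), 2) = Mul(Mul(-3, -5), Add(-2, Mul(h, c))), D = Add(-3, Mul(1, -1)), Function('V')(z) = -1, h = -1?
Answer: 6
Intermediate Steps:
D = -4 (D = Add(-3, -1) = -4)
Function('U')(L, c) = Add(-32, Mul(-15, c)) (Function('U')(L, c) = Add(-2, Mul(Mul(-3, -5), Add(-2, Mul(-1, c)))) = Add(-2, Mul(15, Add(-2, Mul(-1, c)))) = Add(-2, Add(-30, Mul(-15, c))) = Add(-32, Mul(-15, c)))
Mul(Function('v')(-7, -4), Add(11, Function('U')(D, Function('V')(-4)))) = Mul(-1, Add(11, Add(-32, Mul(-15, -1)))) = Mul(-1, Add(11, Add(-32, 15))) = Mul(-1, Add(11, -17)) = Mul(-1, -6) = 6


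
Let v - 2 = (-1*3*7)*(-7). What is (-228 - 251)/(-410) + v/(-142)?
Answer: 1732/14555 ≈ 0.11900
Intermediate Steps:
v = 149 (v = 2 + (-1*3*7)*(-7) = 2 - 3*7*(-7) = 2 - 21*(-7) = 2 + 147 = 149)
(-228 - 251)/(-410) + v/(-142) = (-228 - 251)/(-410) + 149/(-142) = -479*(-1/410) + 149*(-1/142) = 479/410 - 149/142 = 1732/14555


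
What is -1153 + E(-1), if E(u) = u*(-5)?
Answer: -1148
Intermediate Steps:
E(u) = -5*u
-1153 + E(-1) = -1153 - 5*(-1) = -1153 + 5 = -1148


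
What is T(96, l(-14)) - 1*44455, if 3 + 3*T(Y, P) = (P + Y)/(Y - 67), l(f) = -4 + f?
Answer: -1289198/29 ≈ -44455.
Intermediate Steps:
T(Y, P) = -1 + (P + Y)/(3*(-67 + Y)) (T(Y, P) = -1 + ((P + Y)/(Y - 67))/3 = -1 + ((P + Y)/(-67 + Y))/3 = -1 + (P + Y)/(3*(-67 + Y)))
T(96, l(-14)) - 1*44455 = (201 + (-4 - 14) - 2*96)/(3*(-67 + 96)) - 1*44455 = (⅓)*(201 - 18 - 192)/29 - 44455 = (⅓)*(1/29)*(-9) - 44455 = -3/29 - 44455 = -1289198/29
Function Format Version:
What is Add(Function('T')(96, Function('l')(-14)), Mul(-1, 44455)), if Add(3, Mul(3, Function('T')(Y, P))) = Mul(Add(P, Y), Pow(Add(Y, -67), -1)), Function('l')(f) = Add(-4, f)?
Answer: Rational(-1289198, 29) ≈ -44455.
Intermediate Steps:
Function('T')(Y, P) = Add(-1, Mul(Rational(1, 3), Pow(Add(-67, Y), -1), Add(P, Y))) (Function('T')(Y, P) = Add(-1, Mul(Rational(1, 3), Mul(Add(P, Y), Pow(Add(Y, -67), -1)))) = Add(-1, Mul(Rational(1, 3), Mul(Add(P, Y), Pow(Add(-67, Y), -1)))) = Add(-1, Mul(Rational(1, 3), Mul(Pow(Add(-67, Y), -1), Add(P, Y)))) = Add(-1, Mul(Rational(1, 3), Pow(Add(-67, Y), -1), Add(P, Y))))
Add(Function('T')(96, Function('l')(-14)), Mul(-1, 44455)) = Add(Mul(Rational(1, 3), Pow(Add(-67, 96), -1), Add(201, Add(-4, -14), Mul(-2, 96))), Mul(-1, 44455)) = Add(Mul(Rational(1, 3), Pow(29, -1), Add(201, -18, -192)), -44455) = Add(Mul(Rational(1, 3), Rational(1, 29), -9), -44455) = Add(Rational(-3, 29), -44455) = Rational(-1289198, 29)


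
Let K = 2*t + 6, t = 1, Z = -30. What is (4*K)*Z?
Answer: -960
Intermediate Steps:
K = 8 (K = 2*1 + 6 = 2 + 6 = 8)
(4*K)*Z = (4*8)*(-30) = 32*(-30) = -960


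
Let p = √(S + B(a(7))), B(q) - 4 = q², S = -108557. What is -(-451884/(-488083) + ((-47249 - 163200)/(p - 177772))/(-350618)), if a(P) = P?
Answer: -1251779414482290058783/1352060440453143517868 + 631347*I*√3014/5540289010078792 ≈ -0.92583 + 6.2562e-9*I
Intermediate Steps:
B(q) = 4 + q²
p = 6*I*√3014 (p = √(-108557 + (4 + 7²)) = √(-108557 + (4 + 49)) = √(-108557 + 53) = √(-108504) = 6*I*√3014 ≈ 329.4*I)
-(-451884/(-488083) + ((-47249 - 163200)/(p - 177772))/(-350618)) = -(-451884/(-488083) + ((-47249 - 163200)/(6*I*√3014 - 177772))/(-350618)) = -(-451884*(-1/488083) - 210449/(-177772 + 6*I*√3014)*(-1/350618)) = -(451884/488083 + 210449/(350618*(-177772 + 6*I*√3014))) = -451884/488083 - 210449/(350618*(-177772 + 6*I*√3014))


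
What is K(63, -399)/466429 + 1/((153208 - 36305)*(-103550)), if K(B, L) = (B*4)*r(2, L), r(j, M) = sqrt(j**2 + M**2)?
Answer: -1/12105305650 + 252*sqrt(159205)/466429 ≈ 0.21557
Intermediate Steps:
r(j, M) = sqrt(M**2 + j**2)
K(B, L) = 4*B*sqrt(4 + L**2) (K(B, L) = (B*4)*sqrt(L**2 + 2**2) = (4*B)*sqrt(L**2 + 4) = (4*B)*sqrt(4 + L**2) = 4*B*sqrt(4 + L**2))
K(63, -399)/466429 + 1/((153208 - 36305)*(-103550)) = (4*63*sqrt(4 + (-399)**2))/466429 + 1/((153208 - 36305)*(-103550)) = (4*63*sqrt(4 + 159201))*(1/466429) - 1/103550/116903 = (4*63*sqrt(159205))*(1/466429) + (1/116903)*(-1/103550) = (252*sqrt(159205))*(1/466429) - 1/12105305650 = 252*sqrt(159205)/466429 - 1/12105305650 = -1/12105305650 + 252*sqrt(159205)/466429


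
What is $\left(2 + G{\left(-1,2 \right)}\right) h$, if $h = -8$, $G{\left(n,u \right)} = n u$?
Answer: $0$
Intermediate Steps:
$\left(2 + G{\left(-1,2 \right)}\right) h = \left(2 - 2\right) \left(-8\right) = 0 \left(-8\right) = 0$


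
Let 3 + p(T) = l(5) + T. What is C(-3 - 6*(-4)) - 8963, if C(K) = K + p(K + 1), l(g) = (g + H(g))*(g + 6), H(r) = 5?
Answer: -8813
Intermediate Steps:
l(g) = (5 + g)*(6 + g) (l(g) = (g + 5)*(g + 6) = (5 + g)*(6 + g))
p(T) = 107 + T (p(T) = -3 + ((30 + 5² + 11*5) + T) = -3 + ((30 + 25 + 55) + T) = -3 + (110 + T) = 107 + T)
C(K) = 108 + 2*K (C(K) = K + (107 + (K + 1)) = K + (107 + (1 + K)) = K + (108 + K) = 108 + 2*K)
C(-3 - 6*(-4)) - 8963 = (108 + 2*(-3 - 6*(-4))) - 8963 = (108 + 2*(-3 + 24)) - 8963 = (108 + 2*21) - 8963 = (108 + 42) - 8963 = 150 - 8963 = -8813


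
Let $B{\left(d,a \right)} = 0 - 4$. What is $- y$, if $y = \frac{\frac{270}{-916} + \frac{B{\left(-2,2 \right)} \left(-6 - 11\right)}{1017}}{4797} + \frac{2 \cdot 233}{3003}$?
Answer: $- \frac{26689748321}{172046909034} \approx -0.15513$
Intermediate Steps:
$B{\left(d,a \right)} = -4$
$y = \frac{26689748321}{172046909034}$ ($y = \frac{\frac{270}{-916} + \frac{\left(-4\right) \left(-6 - 11\right)}{1017}}{4797} + \frac{2 \cdot 233}{3003} = \left(270 \left(- \frac{1}{916}\right) + \left(-4\right) \left(-17\right) \frac{1}{1017}\right) \frac{1}{4797} + 466 \cdot \frac{1}{3003} = \left(- \frac{135}{458} + 68 \cdot \frac{1}{1017}\right) \frac{1}{4797} + \frac{466}{3003} = \left(- \frac{135}{458} + \frac{68}{1017}\right) \frac{1}{4797} + \frac{466}{3003} = \left(- \frac{106151}{465786}\right) \frac{1}{4797} + \frac{466}{3003} = - \frac{106151}{2234375442} + \frac{466}{3003} = \frac{26689748321}{172046909034} \approx 0.15513$)
$- y = \left(-1\right) \frac{26689748321}{172046909034} = - \frac{26689748321}{172046909034}$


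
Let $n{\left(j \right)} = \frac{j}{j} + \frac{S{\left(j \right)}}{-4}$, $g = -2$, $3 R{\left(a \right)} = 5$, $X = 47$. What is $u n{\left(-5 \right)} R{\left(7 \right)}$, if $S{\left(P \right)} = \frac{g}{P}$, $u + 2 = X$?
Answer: $\frac{135}{2} \approx 67.5$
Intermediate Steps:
$R{\left(a \right)} = \frac{5}{3}$ ($R{\left(a \right)} = \frac{1}{3} \cdot 5 = \frac{5}{3}$)
$u = 45$ ($u = -2 + 47 = 45$)
$S{\left(P \right)} = - \frac{2}{P}$
$n{\left(j \right)} = 1 + \frac{1}{2 j}$ ($n{\left(j \right)} = \frac{j}{j} + \frac{\left(-2\right) \frac{1}{j}}{-4} = 1 + - \frac{2}{j} \left(- \frac{1}{4}\right) = 1 + \frac{1}{2 j}$)
$u n{\left(-5 \right)} R{\left(7 \right)} = 45 \frac{\frac{1}{2} - 5}{-5} \cdot \frac{5}{3} = 45 \left(\left(- \frac{1}{5}\right) \left(- \frac{9}{2}\right)\right) \frac{5}{3} = 45 \cdot \frac{9}{10} \cdot \frac{5}{3} = \frac{81}{2} \cdot \frac{5}{3} = \frac{135}{2}$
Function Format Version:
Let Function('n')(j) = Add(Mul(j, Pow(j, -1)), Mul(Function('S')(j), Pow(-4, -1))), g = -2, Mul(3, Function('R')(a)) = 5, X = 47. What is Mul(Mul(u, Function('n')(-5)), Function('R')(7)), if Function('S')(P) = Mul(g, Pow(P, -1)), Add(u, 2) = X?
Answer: Rational(135, 2) ≈ 67.500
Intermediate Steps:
Function('R')(a) = Rational(5, 3) (Function('R')(a) = Mul(Rational(1, 3), 5) = Rational(5, 3))
u = 45 (u = Add(-2, 47) = 45)
Function('S')(P) = Mul(-2, Pow(P, -1))
Function('n')(j) = Add(1, Mul(Rational(1, 2), Pow(j, -1))) (Function('n')(j) = Add(Mul(j, Pow(j, -1)), Mul(Mul(-2, Pow(j, -1)), Pow(-4, -1))) = Add(1, Mul(Mul(-2, Pow(j, -1)), Rational(-1, 4))) = Add(1, Mul(Rational(1, 2), Pow(j, -1))))
Mul(Mul(u, Function('n')(-5)), Function('R')(7)) = Mul(Mul(45, Mul(Pow(-5, -1), Add(Rational(1, 2), -5))), Rational(5, 3)) = Mul(Mul(45, Mul(Rational(-1, 5), Rational(-9, 2))), Rational(5, 3)) = Mul(Mul(45, Rational(9, 10)), Rational(5, 3)) = Mul(Rational(81, 2), Rational(5, 3)) = Rational(135, 2)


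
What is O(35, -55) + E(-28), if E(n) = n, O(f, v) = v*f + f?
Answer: -1918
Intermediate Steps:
O(f, v) = f + f*v (O(f, v) = f*v + f = f + f*v)
O(35, -55) + E(-28) = 35*(1 - 55) - 28 = 35*(-54) - 28 = -1890 - 28 = -1918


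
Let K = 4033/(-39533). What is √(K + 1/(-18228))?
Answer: I*√270422889221433/51471966 ≈ 0.31949*I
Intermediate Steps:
K = -4033/39533 (K = 4033*(-1/39533) = -4033/39533 ≈ -0.10202)
√(K + 1/(-18228)) = √(-4033/39533 + 1/(-18228)) = √(-4033/39533 - 1/18228) = √(-73553057/720607524) = I*√270422889221433/51471966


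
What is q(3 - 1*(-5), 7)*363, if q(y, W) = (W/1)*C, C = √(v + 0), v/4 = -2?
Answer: 5082*I*√2 ≈ 7187.0*I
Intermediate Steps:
v = -8 (v = 4*(-2) = -8)
C = 2*I*√2 (C = √(-8 + 0) = √(-8) = 2*I*√2 ≈ 2.8284*I)
q(y, W) = 2*I*W*√2 (q(y, W) = (W/1)*(2*I*√2) = (W*1)*(2*I*√2) = W*(2*I*√2) = 2*I*W*√2)
q(3 - 1*(-5), 7)*363 = (2*I*7*√2)*363 = (14*I*√2)*363 = 5082*I*√2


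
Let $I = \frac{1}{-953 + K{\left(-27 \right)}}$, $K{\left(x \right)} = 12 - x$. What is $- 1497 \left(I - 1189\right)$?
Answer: $\frac{1626860259}{914} \approx 1.7799 \cdot 10^{6}$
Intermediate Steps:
$I = - \frac{1}{914}$ ($I = \frac{1}{-953 + \left(12 - -27\right)} = \frac{1}{-953 + \left(12 + 27\right)} = \frac{1}{-953 + 39} = \frac{1}{-914} = - \frac{1}{914} \approx -0.0010941$)
$- 1497 \left(I - 1189\right) = - 1497 \left(- \frac{1}{914} - 1189\right) = \left(-1497\right) \left(- \frac{1086747}{914}\right) = \frac{1626860259}{914}$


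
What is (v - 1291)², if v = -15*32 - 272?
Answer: 4173849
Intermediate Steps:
v = -752 (v = -480 - 272 = -752)
(v - 1291)² = (-752 - 1291)² = (-2043)² = 4173849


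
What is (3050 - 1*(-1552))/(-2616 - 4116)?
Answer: -767/1122 ≈ -0.68360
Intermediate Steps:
(3050 - 1*(-1552))/(-2616 - 4116) = (3050 + 1552)/(-6732) = 4602*(-1/6732) = -767/1122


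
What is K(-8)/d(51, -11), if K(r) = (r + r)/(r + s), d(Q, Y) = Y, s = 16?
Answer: 2/11 ≈ 0.18182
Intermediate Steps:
K(r) = 2*r/(16 + r) (K(r) = (r + r)/(r + 16) = (2*r)/(16 + r) = 2*r/(16 + r))
K(-8)/d(51, -11) = (2*(-8)/(16 - 8))/(-11) = (2*(-8)/8)*(-1/11) = (2*(-8)*(1/8))*(-1/11) = -2*(-1/11) = 2/11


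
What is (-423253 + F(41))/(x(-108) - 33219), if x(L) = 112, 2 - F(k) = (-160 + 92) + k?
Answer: 423224/33107 ≈ 12.784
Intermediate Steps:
F(k) = 70 - k (F(k) = 2 - ((-160 + 92) + k) = 2 - (-68 + k) = 2 + (68 - k) = 70 - k)
(-423253 + F(41))/(x(-108) - 33219) = (-423253 + (70 - 1*41))/(112 - 33219) = (-423253 + (70 - 41))/(-33107) = (-423253 + 29)*(-1/33107) = -423224*(-1/33107) = 423224/33107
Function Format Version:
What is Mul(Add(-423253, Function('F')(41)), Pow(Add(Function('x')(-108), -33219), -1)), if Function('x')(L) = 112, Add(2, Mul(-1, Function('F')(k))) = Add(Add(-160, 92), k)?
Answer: Rational(423224, 33107) ≈ 12.784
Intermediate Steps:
Function('F')(k) = Add(70, Mul(-1, k)) (Function('F')(k) = Add(2, Mul(-1, Add(Add(-160, 92), k))) = Add(2, Mul(-1, Add(-68, k))) = Add(2, Add(68, Mul(-1, k))) = Add(70, Mul(-1, k)))
Mul(Add(-423253, Function('F')(41)), Pow(Add(Function('x')(-108), -33219), -1)) = Mul(Add(-423253, Add(70, Mul(-1, 41))), Pow(Add(112, -33219), -1)) = Mul(Add(-423253, Add(70, -41)), Pow(-33107, -1)) = Mul(Add(-423253, 29), Rational(-1, 33107)) = Mul(-423224, Rational(-1, 33107)) = Rational(423224, 33107)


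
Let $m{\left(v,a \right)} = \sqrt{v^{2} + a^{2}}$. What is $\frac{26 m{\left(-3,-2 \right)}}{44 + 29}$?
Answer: $\frac{26 \sqrt{13}}{73} \approx 1.2842$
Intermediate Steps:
$m{\left(v,a \right)} = \sqrt{a^{2} + v^{2}}$
$\frac{26 m{\left(-3,-2 \right)}}{44 + 29} = \frac{26 \sqrt{\left(-2\right)^{2} + \left(-3\right)^{2}}}{44 + 29} = \frac{26 \sqrt{4 + 9}}{73} = 26 \sqrt{13} \cdot \frac{1}{73} = \frac{26 \sqrt{13}}{73}$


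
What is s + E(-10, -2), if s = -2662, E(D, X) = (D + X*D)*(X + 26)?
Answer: -2422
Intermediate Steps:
E(D, X) = (26 + X)*(D + D*X) (E(D, X) = (D + D*X)*(26 + X) = (26 + X)*(D + D*X))
s + E(-10, -2) = -2662 - 10*(26 + (-2)² + 27*(-2)) = -2662 - 10*(26 + 4 - 54) = -2662 - 10*(-24) = -2662 + 240 = -2422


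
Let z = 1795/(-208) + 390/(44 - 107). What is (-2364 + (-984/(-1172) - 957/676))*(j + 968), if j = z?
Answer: -649985662434691/288387008 ≈ -2.2539e+6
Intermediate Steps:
z = -64735/4368 (z = 1795*(-1/208) + 390/(-63) = -1795/208 + 390*(-1/63) = -1795/208 - 130/21 = -64735/4368 ≈ -14.820)
j = -64735/4368 ≈ -14.820
(-2364 + (-984/(-1172) - 957/676))*(j + 968) = (-2364 + (-984/(-1172) - 957/676))*(-64735/4368 + 968) = (-2364 + (-984*(-1/1172) - 957*1/676))*(4163489/4368) = (-2364 + (246/293 - 957/676))*(4163489/4368) = (-2364 - 114105/198068)*(4163489/4368) = -468346857/198068*4163489/4368 = -649985662434691/288387008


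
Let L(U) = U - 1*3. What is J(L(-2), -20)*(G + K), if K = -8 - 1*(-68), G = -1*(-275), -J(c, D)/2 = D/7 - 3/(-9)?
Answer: 35510/21 ≈ 1691.0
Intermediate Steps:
L(U) = -3 + U (L(U) = U - 3 = -3 + U)
J(c, D) = -2/3 - 2*D/7 (J(c, D) = -2*(D/7 - 3/(-9)) = -2*(D*(1/7) - 3*(-1/9)) = -2*(D/7 + 1/3) = -2*(1/3 + D/7) = -2/3 - 2*D/7)
G = 275
K = 60 (K = -8 + 68 = 60)
J(L(-2), -20)*(G + K) = (-2/3 - 2/7*(-20))*(275 + 60) = (-2/3 + 40/7)*335 = (106/21)*335 = 35510/21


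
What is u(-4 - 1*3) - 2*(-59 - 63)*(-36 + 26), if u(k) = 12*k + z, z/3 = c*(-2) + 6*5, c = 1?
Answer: -2440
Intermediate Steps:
z = 84 (z = 3*(1*(-2) + 6*5) = 3*(-2 + 30) = 3*28 = 84)
u(k) = 84 + 12*k (u(k) = 12*k + 84 = 84 + 12*k)
u(-4 - 1*3) - 2*(-59 - 63)*(-36 + 26) = (84 + 12*(-4 - 1*3)) - 2*(-59 - 63)*(-36 + 26) = (84 + 12*(-4 - 3)) - (-244)*(-10) = (84 + 12*(-7)) - 2*1220 = (84 - 84) - 2440 = 0 - 2440 = -2440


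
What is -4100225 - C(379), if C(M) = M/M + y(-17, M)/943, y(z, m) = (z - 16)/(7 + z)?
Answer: -38665131213/9430 ≈ -4.1002e+6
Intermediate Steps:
y(z, m) = (-16 + z)/(7 + z)
C(M) = 9463/9430 (C(M) = M/M + ((-16 - 17)/(7 - 17))/943 = 1 + (-33/(-10))*(1/943) = 1 - 1/10*(-33)*(1/943) = 1 + (33/10)*(1/943) = 1 + 33/9430 = 9463/9430)
-4100225 - C(379) = -4100225 - 1*9463/9430 = -4100225 - 9463/9430 = -38665131213/9430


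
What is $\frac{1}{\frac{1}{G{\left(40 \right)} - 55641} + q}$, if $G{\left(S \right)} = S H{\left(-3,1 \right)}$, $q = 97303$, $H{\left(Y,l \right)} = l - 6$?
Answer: $\frac{55841}{5433496822} \approx 1.0277 \cdot 10^{-5}$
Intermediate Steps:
$H{\left(Y,l \right)} = -6 + l$ ($H{\left(Y,l \right)} = l - 6 = -6 + l$)
$G{\left(S \right)} = - 5 S$ ($G{\left(S \right)} = S \left(-6 + 1\right) = S \left(-5\right) = - 5 S$)
$\frac{1}{\frac{1}{G{\left(40 \right)} - 55641} + q} = \frac{1}{\frac{1}{\left(-5\right) 40 - 55641} + 97303} = \frac{1}{\frac{1}{-200 - 55641} + 97303} = \frac{1}{\frac{1}{-55841} + 97303} = \frac{1}{- \frac{1}{55841} + 97303} = \frac{1}{\frac{5433496822}{55841}} = \frac{55841}{5433496822}$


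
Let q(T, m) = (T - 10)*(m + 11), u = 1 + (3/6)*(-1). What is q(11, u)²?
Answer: 529/4 ≈ 132.25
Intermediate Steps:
u = ½ (u = 1 + (3*(⅙))*(-1) = 1 + (½)*(-1) = 1 - ½ = ½ ≈ 0.50000)
q(T, m) = (-10 + T)*(11 + m)
q(11, u)² = (-110 - 10*½ + 11*11 + 11*(½))² = (-110 - 5 + 121 + 11/2)² = (23/2)² = 529/4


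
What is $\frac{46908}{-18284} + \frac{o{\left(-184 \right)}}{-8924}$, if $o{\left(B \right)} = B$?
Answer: $- \frac{1128377}{443387} \approx -2.5449$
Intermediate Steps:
$\frac{46908}{-18284} + \frac{o{\left(-184 \right)}}{-8924} = \frac{46908}{-18284} - \frac{184}{-8924} = 46908 \left(- \frac{1}{18284}\right) - - \frac{2}{97} = - \frac{11727}{4571} + \frac{2}{97} = - \frac{1128377}{443387}$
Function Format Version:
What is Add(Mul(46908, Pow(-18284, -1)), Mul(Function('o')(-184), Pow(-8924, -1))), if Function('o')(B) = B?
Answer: Rational(-1128377, 443387) ≈ -2.5449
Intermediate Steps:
Add(Mul(46908, Pow(-18284, -1)), Mul(Function('o')(-184), Pow(-8924, -1))) = Add(Mul(46908, Pow(-18284, -1)), Mul(-184, Pow(-8924, -1))) = Add(Mul(46908, Rational(-1, 18284)), Mul(-184, Rational(-1, 8924))) = Add(Rational(-11727, 4571), Rational(2, 97)) = Rational(-1128377, 443387)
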